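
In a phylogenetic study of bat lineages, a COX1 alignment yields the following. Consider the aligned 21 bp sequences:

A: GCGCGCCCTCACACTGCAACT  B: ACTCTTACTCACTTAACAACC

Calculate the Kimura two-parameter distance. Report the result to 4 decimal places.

0.7880

Of 21 sites, 5 differences are transitions and 5 are transversions, so P = 5/21 ≈ 0.238095 and Q = 5/21 ≈ 0.238095.
Under the Kimura two-parameter model, d = −½ ln(1 − 2P − Q) − ¼ ln(1 − 2Q).
1 − 2P − Q = 0.285715, giving −½ ln(0.285715) = 0.626380.
1 − 2Q = 0.52381, giving −¼ ln(0.52381) = 0.161657.
d = 0.626380 + 0.161657 = 0.788037.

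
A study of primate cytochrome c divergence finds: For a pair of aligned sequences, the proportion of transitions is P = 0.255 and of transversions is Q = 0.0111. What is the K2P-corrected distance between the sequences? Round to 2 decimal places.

0.37

Under the Kimura two-parameter model, d = −½ ln(1 − 2P − Q) − ¼ ln(1 − 2Q).
1 − 2P − Q = 0.4789, giving −½ ln(0.4789) = 0.368132.
1 − 2Q = 0.9778, giving −¼ ln(0.9778) = 0.005613.
d = 0.368132 + 0.005613 = 0.373745.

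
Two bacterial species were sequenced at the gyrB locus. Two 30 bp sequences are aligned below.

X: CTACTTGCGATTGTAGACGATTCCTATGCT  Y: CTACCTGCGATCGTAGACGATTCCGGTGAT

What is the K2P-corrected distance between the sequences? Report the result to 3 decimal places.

Of 30 sites, 3 differences are transitions and 2 are transversions, so P = 3/30 = 0.1 and Q = 2/30 ≈ 0.066667.
Under the Kimura two-parameter model, d = −½ ln(1 − 2P − Q) − ¼ ln(1 − 2Q).
1 − 2P − Q = 0.733333, giving −½ ln(0.733333) = 0.155078.
1 − 2Q = 0.866666, giving −¼ ln(0.866666) = 0.035775.
d = 0.155078 + 0.035775 = 0.190853.

0.191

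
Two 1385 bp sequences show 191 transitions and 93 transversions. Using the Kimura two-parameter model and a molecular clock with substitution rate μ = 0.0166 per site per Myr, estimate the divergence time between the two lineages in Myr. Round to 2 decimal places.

P = 191/1385 ≈ 0.137906 and Q = 93/1385 ≈ 0.067148.
Under the Kimura two-parameter model, d = −½ ln(1 − 2P − Q) − ¼ ln(1 − 2Q).
1 − 2P − Q = 0.65704, giving −½ ln(0.65704) = 0.210005.
1 − 2Q = 0.865704, giving −¼ ln(0.865704) = 0.036053.
d = 0.210005 + 0.036053 = 0.246058.
Under a molecular clock d = 2μt, so t = d/(2μ) = 0.246058 / (2 × 0.0166) = 7.41 Myr.

7.41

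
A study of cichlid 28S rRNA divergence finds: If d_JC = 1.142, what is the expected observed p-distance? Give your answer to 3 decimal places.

p = (3/4)(1 − e^(−4d/3)) = 0.75 × (1 − e^(-1.522667)) = 0.75 × (1 − 0.218129) = 0.586403.

0.586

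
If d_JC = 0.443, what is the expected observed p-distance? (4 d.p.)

0.3345

p = (3/4)(1 − e^(−4d/3)) = 0.75 × (1 − e^(-0.590667)) = 0.75 × (1 − 0.553958) = 0.334532.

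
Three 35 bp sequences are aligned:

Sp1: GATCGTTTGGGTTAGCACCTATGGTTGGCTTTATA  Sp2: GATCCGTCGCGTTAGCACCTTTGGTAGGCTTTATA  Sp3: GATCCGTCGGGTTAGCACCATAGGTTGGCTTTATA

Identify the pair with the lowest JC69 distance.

Sp1–Sp2: 6/35 differ, p = 0.171, d = 0.195.
Sp1–Sp3: 6/35 differ, p = 0.171, d = 0.195.
Sp2–Sp3: 4/35 differ, p = 0.114, d = 0.124.
The smallest distance is between Sp2 and Sp3.

Sp2 and Sp3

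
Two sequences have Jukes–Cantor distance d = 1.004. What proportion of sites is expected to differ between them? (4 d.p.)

p = (3/4)(1 − e^(−4d/3)) = 0.75 × (1 − e^(-1.338667)) = 0.75 × (1 − 0.262195) = 0.553354.

0.5534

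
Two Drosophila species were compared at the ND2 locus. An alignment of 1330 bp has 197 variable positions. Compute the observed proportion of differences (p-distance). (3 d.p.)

0.148

p = 197/1330 = 0.148120… ≈ 0.148 (to 3 d.p.).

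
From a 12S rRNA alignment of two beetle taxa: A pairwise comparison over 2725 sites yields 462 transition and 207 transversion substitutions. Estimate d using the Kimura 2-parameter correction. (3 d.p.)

P = 462/2725 ≈ 0.169541 and Q = 207/2725 ≈ 0.075963.
Under the Kimura two-parameter model, d = −½ ln(1 − 2P − Q) − ¼ ln(1 − 2Q).
1 − 2P − Q = 0.584955, giving −½ ln(0.584955) = 0.268110.
1 − 2Q = 0.848074, giving −¼ ln(0.848074) = 0.041197.
d = 0.268110 + 0.041197 = 0.309307.

0.309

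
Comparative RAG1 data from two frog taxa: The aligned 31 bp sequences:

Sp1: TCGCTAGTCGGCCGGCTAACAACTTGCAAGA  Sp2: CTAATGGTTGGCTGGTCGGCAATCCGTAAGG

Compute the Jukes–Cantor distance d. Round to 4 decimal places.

0.8740

The sequences differ at 16 of 31 sites, so p = 16/31 ≈ 0.516129.
d = −(3/4) ln(1 − 4p/3) = −0.75 ln(1 − 0.688172) = −0.75 ln(0.311828)
  = −0.75 × (-1.165304) = 0.873978 substitutions/site.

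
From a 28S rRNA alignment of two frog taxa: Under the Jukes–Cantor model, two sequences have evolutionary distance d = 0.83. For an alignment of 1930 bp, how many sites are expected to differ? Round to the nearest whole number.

Invert JC69: p = (3/4)(1 − e^(−4d/3)) = 0.75 × (1 − e^(-1.106667)) = 0.75 × (1 − 0.330659) = 0.502006.
Expected differing sites = pL ≈ 0.502006 × 1930 = 968.87158 ≈ 969.

969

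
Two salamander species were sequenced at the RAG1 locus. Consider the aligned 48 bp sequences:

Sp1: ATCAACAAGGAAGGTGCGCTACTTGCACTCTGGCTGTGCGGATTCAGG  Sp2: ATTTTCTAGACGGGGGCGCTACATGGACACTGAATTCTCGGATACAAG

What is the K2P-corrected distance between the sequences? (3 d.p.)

0.520

Of 48 sites, 6 differences are transitions and 12 are transversions, so P = 6/48 = 0.125 and Q = 12/48 = 0.25.
Under the Kimura two-parameter model, d = −½ ln(1 − 2P − Q) − ¼ ln(1 − 2Q).
1 − 2P − Q = 0.5, giving −½ ln(0.5) = 0.346574.
1 − 2Q = 0.5, giving −¼ ln(0.5) = 0.173287.
d = 0.346574 + 0.173287 = 0.519861.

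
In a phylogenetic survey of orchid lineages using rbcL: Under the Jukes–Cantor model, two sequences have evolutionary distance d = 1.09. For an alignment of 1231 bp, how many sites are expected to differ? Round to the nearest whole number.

Invert JC69: p = (3/4)(1 − e^(−4d/3)) = 0.75 × (1 − e^(-1.453333)) = 0.75 × (1 − 0.233790) = 0.574658.
Expected differing sites = pL ≈ 0.574658 × 1231 = 707.403998 ≈ 707.

707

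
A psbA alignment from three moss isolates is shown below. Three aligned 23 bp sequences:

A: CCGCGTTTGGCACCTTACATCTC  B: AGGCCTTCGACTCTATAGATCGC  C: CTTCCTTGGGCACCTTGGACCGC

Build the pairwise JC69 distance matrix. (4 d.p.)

d(A,B) = 0.6501, d(A,C) = 0.4674, d(B,C) = 0.6501

A–B: 10/23 sites differ → p ≈ 0.434783, d = −0.75 ln(1 − 0.579711) = 0.650110 ≈ 0.6501.
A–C: 8/23 sites differ → p ≈ 0.347826, d = −0.75 ln(1 − 0.463768) = 0.467391 ≈ 0.4674.
B–C: 10/23 sites differ → p ≈ 0.434783, d = −0.75 ln(1 − 0.579711) = 0.650110 ≈ 0.6501.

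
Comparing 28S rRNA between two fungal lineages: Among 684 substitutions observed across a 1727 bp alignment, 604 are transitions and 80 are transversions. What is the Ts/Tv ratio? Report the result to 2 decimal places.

R = 604/80 = 7.55.

7.55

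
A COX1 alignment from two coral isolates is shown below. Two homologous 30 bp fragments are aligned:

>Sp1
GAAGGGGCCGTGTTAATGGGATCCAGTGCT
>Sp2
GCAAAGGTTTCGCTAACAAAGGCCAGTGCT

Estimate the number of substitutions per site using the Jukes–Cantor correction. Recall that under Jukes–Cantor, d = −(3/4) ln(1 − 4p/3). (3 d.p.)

0.730

The sequences differ at 14 of 30 sites, so p = 14/30 ≈ 0.466667.
d = −(3/4) ln(1 − 4p/3) = −0.75 ln(1 − 0.622223) = −0.75 ln(0.377777)
  = −0.75 × (-0.973451) = 0.730088 substitutions/site.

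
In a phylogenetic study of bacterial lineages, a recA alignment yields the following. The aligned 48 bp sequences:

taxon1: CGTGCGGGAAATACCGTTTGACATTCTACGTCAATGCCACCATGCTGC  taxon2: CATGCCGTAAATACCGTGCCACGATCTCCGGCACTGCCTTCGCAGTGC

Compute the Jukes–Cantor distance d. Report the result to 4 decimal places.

The sequences differ at 17 of 48 sites, so p = 17/48 ≈ 0.354167.
d = −(3/4) ln(1 − 4p/3) = −0.75 ln(1 − 0.472223) = −0.75 ln(0.527777)
  = −0.75 × (-0.639081) = 0.479311 substitutions/site.

0.4793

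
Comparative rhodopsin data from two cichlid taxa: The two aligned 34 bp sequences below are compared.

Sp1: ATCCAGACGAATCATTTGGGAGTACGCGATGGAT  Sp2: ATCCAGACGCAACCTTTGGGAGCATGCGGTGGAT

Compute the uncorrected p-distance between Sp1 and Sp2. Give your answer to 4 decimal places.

0.1765

The sequences differ at 6 of 34 positions (sites 10, 12, 14, 23, 25, 29).
p = 6/34 = 0.176470… ≈ 0.1765 (to 4 d.p.).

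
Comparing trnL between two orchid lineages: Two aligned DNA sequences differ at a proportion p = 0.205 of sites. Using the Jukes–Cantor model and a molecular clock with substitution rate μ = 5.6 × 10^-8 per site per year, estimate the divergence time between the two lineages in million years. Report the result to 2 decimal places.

d = −(3/4) ln(1 − 4p/3) = −0.75 ln(1 − 0.273333) = −0.75 ln(0.726667)
  = −0.75 × (-0.319287) = 0.239465 substitutions/site.
Under a molecular clock d = 2μt, so t = d/(2μ) = 0.239465 / (2 × 5.6 × 10^-8) = 2.14 million years.

2.14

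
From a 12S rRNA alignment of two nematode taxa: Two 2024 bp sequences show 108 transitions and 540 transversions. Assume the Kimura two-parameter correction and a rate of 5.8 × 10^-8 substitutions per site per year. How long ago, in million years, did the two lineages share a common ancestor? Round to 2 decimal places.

P = 108/2024 ≈ 0.05336 and Q = 540/2024 ≈ 0.266798.
Under the Kimura two-parameter model, d = −½ ln(1 − 2P − Q) − ¼ ln(1 − 2Q).
1 − 2P − Q = 0.626482, giving −½ ln(0.626482) = 0.233818.
1 − 2Q = 0.466404, giving −¼ ln(0.466404) = 0.190676.
d = 0.233818 + 0.190676 = 0.424494.
Under a molecular clock d = 2μt, so t = d/(2μ) = 0.424494 / (2 × 5.8 × 10^-8) = 3.66 million years.

3.66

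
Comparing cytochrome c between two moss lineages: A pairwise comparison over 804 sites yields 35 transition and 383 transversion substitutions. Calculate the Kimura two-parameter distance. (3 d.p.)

P = 35/804 ≈ 0.043532 and Q = 383/804 ≈ 0.476368.
Under the Kimura two-parameter model, d = −½ ln(1 − 2P − Q) − ¼ ln(1 − 2Q).
1 − 2P − Q = 0.436568, giving −½ ln(0.436568) = 0.414406.
1 − 2Q = 0.047264, giving −¼ ln(0.047264) = 0.763002.
d = 0.414406 + 0.763002 = 1.177408.

1.177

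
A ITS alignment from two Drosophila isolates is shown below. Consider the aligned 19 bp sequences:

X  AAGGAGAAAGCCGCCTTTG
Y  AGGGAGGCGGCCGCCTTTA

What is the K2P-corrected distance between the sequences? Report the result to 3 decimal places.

Of 19 sites, 4 differences are transitions and 1 are transversions, so P = 4/19 ≈ 0.210526 and Q = 1/19 ≈ 0.052632.
Under the Kimura two-parameter model, d = −½ ln(1 − 2P − Q) − ¼ ln(1 − 2Q).
1 − 2P − Q = 0.526316, giving −½ ln(0.526316) = 0.320927.
1 − 2Q = 0.894736, giving −¼ ln(0.894736) = 0.027807.
d = 0.320927 + 0.027807 = 0.348734.

0.349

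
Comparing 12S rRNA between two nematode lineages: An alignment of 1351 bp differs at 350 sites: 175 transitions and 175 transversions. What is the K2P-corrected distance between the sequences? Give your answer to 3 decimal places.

P = 175/1351 ≈ 0.129534 and Q = 175/1351 ≈ 0.129534.
Under the Kimura two-parameter model, d = −½ ln(1 − 2P − Q) − ¼ ln(1 − 2Q).
1 − 2P − Q = 0.611398, giving −½ ln(0.611398) = 0.246004.
1 − 2Q = 0.740932, giving −¼ ln(0.740932) = 0.074962.
d = 0.246004 + 0.074962 = 0.320966.

0.321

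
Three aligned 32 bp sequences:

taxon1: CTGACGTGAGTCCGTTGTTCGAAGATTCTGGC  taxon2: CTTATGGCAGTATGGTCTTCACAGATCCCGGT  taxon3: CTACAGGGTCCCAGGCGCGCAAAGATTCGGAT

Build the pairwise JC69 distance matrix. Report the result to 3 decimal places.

d(taxon1,taxon2) = 0.585, d(taxon1,taxon3) = 0.824, d(taxon2,taxon3) = 0.924

taxon1–taxon2: 13/32 sites differ → p = 0.40625, d = −0.75 ln(1 − 0.541667) = 0.585119 ≈ 0.585.
taxon1–taxon3: 16/32 sites differ → p = 0.5, d = −0.75 ln(1 − 0.666667) = 0.823960 ≈ 0.824.
taxon2–taxon3: 17/32 sites differ → p = 0.53125, d = −0.75 ln(1 − 0.708333) = 0.924107 ≈ 0.924.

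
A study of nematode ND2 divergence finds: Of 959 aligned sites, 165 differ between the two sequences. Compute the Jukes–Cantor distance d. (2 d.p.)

p = 165/959 ≈ 0.172054.
d = −(3/4) ln(1 − 4p/3) = −0.75 ln(1 − 0.229405) = −0.75 ln(0.770595)
  = −0.75 × (-0.260592) = 0.195444 substitutions/site.

0.20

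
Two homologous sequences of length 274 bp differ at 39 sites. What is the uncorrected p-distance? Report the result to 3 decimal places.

0.142

p = 39/274 = 0.142335… ≈ 0.142 (to 3 d.p.).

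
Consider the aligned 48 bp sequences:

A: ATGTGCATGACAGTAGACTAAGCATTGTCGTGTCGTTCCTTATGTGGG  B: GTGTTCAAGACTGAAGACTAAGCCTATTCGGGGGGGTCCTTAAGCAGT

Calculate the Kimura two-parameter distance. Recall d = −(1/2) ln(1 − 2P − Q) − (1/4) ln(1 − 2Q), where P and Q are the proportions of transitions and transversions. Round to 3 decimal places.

Of 48 sites, 3 differences are transitions and 13 are transversions, so P = 3/48 = 0.0625 and Q = 13/48 ≈ 0.270833.
Under the Kimura two-parameter model, d = −½ ln(1 − 2P − Q) − ¼ ln(1 − 2Q).
1 − 2P − Q = 0.604167, giving −½ ln(0.604167) = 0.251952.
1 − 2Q = 0.458334, giving −¼ ln(0.458334) = 0.195039.
d = 0.251952 + 0.195039 = 0.446991.

0.447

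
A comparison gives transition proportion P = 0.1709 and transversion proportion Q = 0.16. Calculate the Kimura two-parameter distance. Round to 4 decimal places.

Under the Kimura two-parameter model, d = −½ ln(1 − 2P − Q) − ¼ ln(1 − 2Q).
1 − 2P − Q = 0.4982, giving −½ ln(0.4982) = 0.348377.
1 − 2Q = 0.68, giving −¼ ln(0.68) = 0.096416.
d = 0.348377 + 0.096416 = 0.444793.

0.4448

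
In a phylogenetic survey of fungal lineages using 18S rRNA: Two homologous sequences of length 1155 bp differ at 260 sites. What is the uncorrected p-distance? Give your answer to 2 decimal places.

0.23

p = 260/1155 = 0.225108… ≈ 0.23 (to 2 d.p.).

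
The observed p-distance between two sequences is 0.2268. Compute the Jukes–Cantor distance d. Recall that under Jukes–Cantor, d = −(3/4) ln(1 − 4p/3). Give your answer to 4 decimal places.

d = −(3/4) ln(1 − 4p/3) = −0.75 ln(1 − 0.3024) = −0.75 ln(0.6976)
  = −0.75 × (-0.360109) = 0.270082 substitutions/site.

0.2701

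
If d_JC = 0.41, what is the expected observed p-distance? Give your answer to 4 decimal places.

p = (3/4)(1 − e^(−4d/3)) = 0.75 × (1 − e^(-0.546667)) = 0.75 × (1 − 0.578876) = 0.315843.

0.3158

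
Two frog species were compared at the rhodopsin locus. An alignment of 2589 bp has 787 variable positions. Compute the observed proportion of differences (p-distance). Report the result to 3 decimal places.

p = 787/2589 = 0.303978… ≈ 0.304 (to 3 d.p.).

0.304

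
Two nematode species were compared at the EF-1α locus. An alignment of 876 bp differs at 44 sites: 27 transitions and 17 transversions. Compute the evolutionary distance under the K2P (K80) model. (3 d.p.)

0.052

P = 27/876 ≈ 0.030822 and Q = 17/876 ≈ 0.019406.
Under the Kimura two-parameter model, d = −½ ln(1 − 2P − Q) − ¼ ln(1 − 2Q).
1 − 2P − Q = 0.91895, giving −½ ln(0.91895) = 0.042262.
1 − 2Q = 0.961188, giving −¼ ln(0.961188) = 0.009896.
d = 0.042262 + 0.009896 = 0.052158.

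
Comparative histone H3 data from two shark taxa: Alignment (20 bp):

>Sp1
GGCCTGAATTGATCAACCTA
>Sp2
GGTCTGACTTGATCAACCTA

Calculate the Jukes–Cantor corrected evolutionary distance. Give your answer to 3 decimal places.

0.107

The sequences differ at 2 of 20 sites (3, 8), so p = 2/20 = 0.1.
d = −(3/4) ln(1 − 4p/3) = −0.75 ln(1 − 0.133333) = −0.75 ln(0.866667)
  = −0.75 × (-0.143100) = 0.107325 substitutions/site.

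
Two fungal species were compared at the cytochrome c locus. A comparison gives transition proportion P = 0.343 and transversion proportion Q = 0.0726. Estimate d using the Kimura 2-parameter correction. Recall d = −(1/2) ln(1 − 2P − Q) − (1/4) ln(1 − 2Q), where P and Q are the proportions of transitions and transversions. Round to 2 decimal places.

0.75

Under the Kimura two-parameter model, d = −½ ln(1 − 2P − Q) − ¼ ln(1 − 2Q).
1 − 2P − Q = 0.2414, giving −½ ln(0.2414) = 0.710650.
1 − 2Q = 0.8548, giving −¼ ln(0.8548) = 0.039222.
d = 0.710650 + 0.039222 = 0.749872.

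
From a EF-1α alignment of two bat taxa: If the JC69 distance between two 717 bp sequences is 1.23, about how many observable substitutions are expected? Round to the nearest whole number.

433

Invert JC69: p = (3/4)(1 − e^(−4d/3)) = 0.75 × (1 − e^(-1.64)) = 0.75 × (1 − 0.193980) = 0.604515.
Expected differing sites = pL ≈ 0.604515 × 717 = 433.437255 ≈ 433.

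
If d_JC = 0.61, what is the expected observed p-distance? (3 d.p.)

0.417

p = (3/4)(1 − e^(−4d/3)) = 0.75 × (1 − e^(-0.813333)) = 0.75 × (1 − 0.443378) = 0.417467.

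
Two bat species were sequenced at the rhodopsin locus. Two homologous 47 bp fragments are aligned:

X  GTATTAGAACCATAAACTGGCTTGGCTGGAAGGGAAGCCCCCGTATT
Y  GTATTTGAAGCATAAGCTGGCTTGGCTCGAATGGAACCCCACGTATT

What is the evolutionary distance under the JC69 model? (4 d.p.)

0.1660

The sequences differ at 7 of 47 sites (6, 10, 16, 28, 32, 37, 41), so p = 7/47 ≈ 0.148936.
d = −(3/4) ln(1 − 4p/3) = −0.75 ln(1 − 0.198581) = −0.75 ln(0.801419)
  = −0.75 × (-0.221371) = 0.166028 substitutions/site.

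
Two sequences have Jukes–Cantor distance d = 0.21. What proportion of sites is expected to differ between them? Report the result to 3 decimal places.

p = (3/4)(1 − e^(−4d/3)) = 0.75 × (1 − e^(-0.28)) = 0.75 × (1 − 0.755784) = 0.183162.

0.183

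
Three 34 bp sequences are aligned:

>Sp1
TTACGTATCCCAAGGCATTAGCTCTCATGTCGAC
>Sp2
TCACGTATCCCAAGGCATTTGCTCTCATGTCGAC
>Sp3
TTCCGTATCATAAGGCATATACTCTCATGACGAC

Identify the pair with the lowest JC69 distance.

Sp1–Sp2: 2/34 differ, p = 0.059, d = 0.061.
Sp1–Sp3: 7/34 differ, p = 0.206, d = 0.241.
Sp2–Sp3: 7/34 differ, p = 0.206, d = 0.241.
The smallest distance is between Sp1 and Sp2.

Sp1 and Sp2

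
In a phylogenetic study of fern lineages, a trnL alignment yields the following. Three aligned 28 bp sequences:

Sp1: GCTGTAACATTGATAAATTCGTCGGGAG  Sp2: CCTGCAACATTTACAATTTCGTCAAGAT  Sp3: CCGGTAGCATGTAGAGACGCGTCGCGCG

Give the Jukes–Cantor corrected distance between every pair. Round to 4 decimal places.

d(Sp1,Sp2) = 0.3597, d(Sp1,Sp3) = 0.5565, d(Sp2,Sp3) = 0.7238

Sp1–Sp2: 8/28 sites differ → p ≈ 0.285714, d = −0.75 ln(1 − 0.380952) = 0.359679 ≈ 0.3597.
Sp1–Sp3: 11/28 sites differ → p ≈ 0.392857, d = −0.75 ln(1 − 0.523809) = 0.556452 ≈ 0.5565.
Sp2–Sp3: 13/28 sites differ → p ≈ 0.464286, d = −0.75 ln(1 − 0.619048) = 0.723811 ≈ 0.7238.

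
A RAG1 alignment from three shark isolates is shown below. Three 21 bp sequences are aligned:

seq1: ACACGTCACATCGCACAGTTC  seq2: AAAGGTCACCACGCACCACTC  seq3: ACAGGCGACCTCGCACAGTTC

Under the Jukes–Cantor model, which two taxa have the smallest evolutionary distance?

seq1 and seq3

seq1–seq2: 7/21 differ, p = 0.333, d = 0.441.
seq1–seq3: 4/21 differ, p = 0.190, d = 0.220.
seq2–seq3: 7/21 differ, p = 0.333, d = 0.441.
The smallest distance is between seq1 and seq3.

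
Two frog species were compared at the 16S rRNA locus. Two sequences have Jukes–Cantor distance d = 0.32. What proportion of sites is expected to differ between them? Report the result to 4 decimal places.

0.2605

p = (3/4)(1 − e^(−4d/3)) = 0.75 × (1 − e^(-0.426667)) = 0.75 × (1 − 0.652681) = 0.260489.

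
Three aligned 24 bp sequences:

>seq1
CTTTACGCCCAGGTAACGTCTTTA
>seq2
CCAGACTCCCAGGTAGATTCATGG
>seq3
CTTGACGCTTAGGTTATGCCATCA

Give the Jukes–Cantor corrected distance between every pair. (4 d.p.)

d(seq1,seq2) = 0.6082, d(seq1,seq3) = 0.4408, d(seq2,seq3) = 0.8240

seq1–seq2: 10/24 sites differ → p ≈ 0.416667, d = −0.75 ln(1 − 0.555556) = 0.608198 ≈ 0.6082.
seq1–seq3: 8/24 sites differ → p ≈ 0.333333, d = −0.75 ln(1 − 0.444444) = 0.440839 ≈ 0.4408.
seq2–seq3: 12/24 sites differ → p = 0.5, d = −0.75 ln(1 − 0.666667) = 0.823960 ≈ 0.8240.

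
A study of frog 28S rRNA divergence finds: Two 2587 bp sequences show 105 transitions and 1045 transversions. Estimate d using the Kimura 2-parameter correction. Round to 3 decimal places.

P = 105/2587 ≈ 0.040588 and Q = 1045/2587 ≈ 0.403943.
Under the Kimura two-parameter model, d = −½ ln(1 − 2P − Q) − ¼ ln(1 − 2Q).
1 − 2P − Q = 0.514881, giving −½ ln(0.514881) = 0.331910.
1 − 2Q = 0.192114, giving −¼ ln(0.192114) = 0.412417.
d = 0.331910 + 0.412417 = 0.744327.

0.744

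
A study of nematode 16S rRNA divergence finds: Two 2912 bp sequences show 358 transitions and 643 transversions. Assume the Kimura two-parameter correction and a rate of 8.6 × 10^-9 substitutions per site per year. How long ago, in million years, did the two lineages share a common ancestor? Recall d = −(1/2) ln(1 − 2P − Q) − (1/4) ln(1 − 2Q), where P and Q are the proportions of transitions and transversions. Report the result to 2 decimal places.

P = 358/2912 ≈ 0.12294 and Q = 643/2912 ≈ 0.22081.
Under the Kimura two-parameter model, d = −½ ln(1 − 2P − Q) − ¼ ln(1 − 2Q).
1 − 2P − Q = 0.53331, giving −½ ln(0.53331) = 0.314326.
1 − 2Q = 0.55838, giving −¼ ln(0.55838) = 0.145679.
d = 0.314326 + 0.145679 = 0.460005.
Under a molecular clock d = 2μt, so t = d/(2μ) = 0.460005 / (2 × 8.6 × 10^-9) = 26.74 million years.

26.74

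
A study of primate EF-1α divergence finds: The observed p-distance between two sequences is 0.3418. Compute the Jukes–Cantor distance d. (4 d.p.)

0.4562

d = −(3/4) ln(1 − 4p/3) = −0.75 ln(1 − 0.455733) = −0.75 ln(0.544267)
  = −0.75 × (-0.608315) = 0.456236 substitutions/site.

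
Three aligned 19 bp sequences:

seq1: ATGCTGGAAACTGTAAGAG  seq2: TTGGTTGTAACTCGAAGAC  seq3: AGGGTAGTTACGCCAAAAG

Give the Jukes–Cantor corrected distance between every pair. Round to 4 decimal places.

d(seq1,seq2) = 0.5068, d(seq1,seq3) = 0.7489, d(seq2,seq3) = 0.6181

seq1–seq2: 7/19 sites differ → p ≈ 0.368421, d = −0.75 ln(1 − 0.491228) = 0.506816 ≈ 0.5068.
seq1–seq3: 9/19 sites differ → p ≈ 0.473684, d = −0.75 ln(1 − 0.631579) = 0.748897 ≈ 0.7489.
seq2–seq3: 8/19 sites differ → p ≈ 0.421053, d = −0.75 ln(1 − 0.561404) = 0.618132 ≈ 0.6181.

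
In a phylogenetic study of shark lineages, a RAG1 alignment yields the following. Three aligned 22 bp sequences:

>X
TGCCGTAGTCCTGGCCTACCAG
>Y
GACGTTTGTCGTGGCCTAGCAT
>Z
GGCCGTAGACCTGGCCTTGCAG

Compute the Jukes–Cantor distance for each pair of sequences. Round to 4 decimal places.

d(X,Y) = 0.4975, d(X,Z) = 0.2082, d(Y,Z) = 0.4975

X–Y: 8/22 sites differ → p ≈ 0.363636, d = −0.75 ln(1 − 0.484848) = 0.497470 ≈ 0.4975.
X–Z: 4/22 sites differ → p ≈ 0.181818, d = −0.75 ln(1 − 0.242424) = 0.208224 ≈ 0.2082.
Y–Z: 8/22 sites differ → p ≈ 0.363636, d = −0.75 ln(1 − 0.484848) = 0.497470 ≈ 0.4975.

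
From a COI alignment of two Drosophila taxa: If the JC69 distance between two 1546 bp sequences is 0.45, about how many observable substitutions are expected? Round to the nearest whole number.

523

Invert JC69: p = (3/4)(1 − e^(−4d/3)) = 0.75 × (1 − e^(-0.6)) = 0.75 × (1 − 0.548812) = 0.338391.
Expected differing sites = pL ≈ 0.338391 × 1546 = 523.152486 ≈ 523.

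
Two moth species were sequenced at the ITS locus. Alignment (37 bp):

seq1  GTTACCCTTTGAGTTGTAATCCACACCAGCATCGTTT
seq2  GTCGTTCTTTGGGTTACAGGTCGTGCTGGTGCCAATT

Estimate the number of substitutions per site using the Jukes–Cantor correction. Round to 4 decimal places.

0.9567

The sequences differ at 20 of 37 sites, so p = 20/37 ≈ 0.540541.
d = −(3/4) ln(1 − 4p/3) = −0.75 ln(1 − 0.720721) = −0.75 ln(0.279279)
  = −0.75 × (-1.275544) = 0.956658 substitutions/site.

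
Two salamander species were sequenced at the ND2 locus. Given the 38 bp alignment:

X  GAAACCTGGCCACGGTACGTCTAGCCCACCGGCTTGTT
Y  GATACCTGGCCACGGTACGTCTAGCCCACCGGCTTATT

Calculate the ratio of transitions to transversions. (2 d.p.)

1.00

Transitions are A↔G and C↔T; transversions are all other mismatches.
Transitions: 1. Transversions: 1.
R = 1/1 = 1.00.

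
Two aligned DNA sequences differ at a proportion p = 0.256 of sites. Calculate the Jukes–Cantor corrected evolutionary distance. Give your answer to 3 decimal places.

0.313

d = −(3/4) ln(1 − 4p/3) = −0.75 ln(1 − 0.341333) = −0.75 ln(0.658667)
  = −0.75 × (-0.417537) = 0.313153 substitutions/site.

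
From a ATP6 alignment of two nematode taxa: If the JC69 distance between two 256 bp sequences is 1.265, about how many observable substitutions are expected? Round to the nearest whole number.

Invert JC69: p = (3/4)(1 − e^(−4d/3)) = 0.75 × (1 − e^(-1.686667)) = 0.75 × (1 − 0.185136) = 0.611148.
Expected differing sites = pL ≈ 0.611148 × 256 = 156.453888 ≈ 156.

156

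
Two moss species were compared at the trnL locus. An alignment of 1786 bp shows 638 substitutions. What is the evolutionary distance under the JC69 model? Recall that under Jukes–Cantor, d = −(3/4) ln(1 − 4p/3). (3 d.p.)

p = 638/1786 ≈ 0.357223.
d = −(3/4) ln(1 − 4p/3) = −0.75 ln(1 − 0.476297) = −0.75 ln(0.523703)
  = −0.75 × (-0.646831) = 0.485123 substitutions/site.

0.485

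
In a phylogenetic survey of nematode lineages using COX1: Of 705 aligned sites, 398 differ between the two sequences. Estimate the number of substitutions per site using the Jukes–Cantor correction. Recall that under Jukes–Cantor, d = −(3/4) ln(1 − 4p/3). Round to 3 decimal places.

p = 398/705 ≈ 0.564539.
d = −(3/4) ln(1 − 4p/3) = −0.75 ln(1 − 0.752719) = −0.75 ln(0.247281)
  = −0.75 × (-1.397230) = 1.047923 substitutions/site.

1.048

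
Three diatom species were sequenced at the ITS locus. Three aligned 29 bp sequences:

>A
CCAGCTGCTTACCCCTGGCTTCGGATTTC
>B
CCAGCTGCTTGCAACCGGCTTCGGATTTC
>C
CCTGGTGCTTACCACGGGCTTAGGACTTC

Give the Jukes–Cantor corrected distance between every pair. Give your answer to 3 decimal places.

d(A,B) = 0.152, d(A,C) = 0.242, d(B,C) = 0.291

A–B: 4/29 sites differ → p ≈ 0.137931, d = −0.75 ln(1 − 0.183908) = 0.152421 ≈ 0.152.
A–C: 6/29 sites differ → p ≈ 0.206897, d = −0.75 ln(1 − 0.275863) = 0.242081 ≈ 0.242.
B–C: 7/29 sites differ → p ≈ 0.241379, d = −0.75 ln(1 − 0.321839) = 0.291278 ≈ 0.291.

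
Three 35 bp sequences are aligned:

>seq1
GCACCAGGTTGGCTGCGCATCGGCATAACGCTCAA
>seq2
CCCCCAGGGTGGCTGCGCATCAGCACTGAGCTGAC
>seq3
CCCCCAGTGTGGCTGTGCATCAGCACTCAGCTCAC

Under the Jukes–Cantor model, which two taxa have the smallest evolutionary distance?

seq1–seq2: 10/35 differ, p = 0.286, d = 0.360.
seq1–seq3: 11/35 differ, p = 0.314, d = 0.407.
seq2–seq3: 4/35 differ, p = 0.114, d = 0.124.
The smallest distance is between seq2 and seq3.

seq2 and seq3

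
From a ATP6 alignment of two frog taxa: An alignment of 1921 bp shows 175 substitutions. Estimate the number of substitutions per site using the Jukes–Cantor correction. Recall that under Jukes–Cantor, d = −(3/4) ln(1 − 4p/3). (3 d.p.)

0.097

p = 175/1921 ≈ 0.091098.
d = −(3/4) ln(1 − 4p/3) = −0.75 ln(1 − 0.121464) = −0.75 ln(0.878536)
  = −0.75 × (-0.129498) = 0.097124 substitutions/site.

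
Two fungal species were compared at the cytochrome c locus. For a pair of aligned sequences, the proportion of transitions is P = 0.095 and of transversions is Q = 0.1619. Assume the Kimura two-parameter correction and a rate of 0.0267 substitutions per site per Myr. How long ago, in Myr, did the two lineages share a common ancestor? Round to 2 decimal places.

5.89

Under the Kimura two-parameter model, d = −½ ln(1 − 2P − Q) − ¼ ln(1 − 2Q).
1 − 2P − Q = 0.6481, giving −½ ln(0.6481) = 0.216855.
1 − 2Q = 0.6762, giving −¼ ln(0.6762) = 0.097817.
d = 0.216855 + 0.097817 = 0.314672.
Under a molecular clock d = 2μt, so t = d/(2μ) = 0.314672 / (2 × 0.0267) = 5.89 Myr.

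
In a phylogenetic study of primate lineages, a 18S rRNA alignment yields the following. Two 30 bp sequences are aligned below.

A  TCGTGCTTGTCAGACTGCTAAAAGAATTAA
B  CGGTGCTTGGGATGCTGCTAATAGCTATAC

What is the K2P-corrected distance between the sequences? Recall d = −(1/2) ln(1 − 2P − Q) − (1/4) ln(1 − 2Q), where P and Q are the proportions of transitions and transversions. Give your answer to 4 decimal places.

0.5131

Of 30 sites, 2 differences are transitions and 9 are transversions, so P = 2/30 ≈ 0.066667 and Q = 9/30 = 0.3.
Under the Kimura two-parameter model, d = −½ ln(1 − 2P − Q) − ¼ ln(1 − 2Q).
1 − 2P − Q = 0.566666, giving −½ ln(0.566666) = 0.283993.
1 − 2Q = 0.4, giving −¼ ln(0.4) = 0.229073.
d = 0.283993 + 0.229073 = 0.513066.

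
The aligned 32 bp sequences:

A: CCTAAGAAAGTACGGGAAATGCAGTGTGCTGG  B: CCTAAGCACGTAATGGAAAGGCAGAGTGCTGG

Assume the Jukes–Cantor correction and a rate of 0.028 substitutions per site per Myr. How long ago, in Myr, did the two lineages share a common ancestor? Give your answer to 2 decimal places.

The sequences differ at 6 of 32 sites (7, 9, 13, 14, 20, 25), so p = 6/32 = 0.1875.
d = −(3/4) ln(1 − 4p/3) = −0.75 ln(1 − 0.25) = −0.75 ln(0.75)
  = −0.75 × (-0.287682) = 0.215762 substitutions/site.
Under a molecular clock d = 2μt, so t = d/(2μ) = 0.215762 / (2 × 0.028) = 3.85 Myr.

3.85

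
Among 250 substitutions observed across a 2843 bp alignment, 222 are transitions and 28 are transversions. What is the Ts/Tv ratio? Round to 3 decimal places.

7.929

R = 222/28 = 7.928571… ≈ 7.929 (to 3 d.p.).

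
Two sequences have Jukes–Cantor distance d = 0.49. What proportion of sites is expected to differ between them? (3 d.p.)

0.360

p = (3/4)(1 − e^(−4d/3)) = 0.75 × (1 − e^(-0.653333)) = 0.75 × (1 − 0.520309) = 0.359768.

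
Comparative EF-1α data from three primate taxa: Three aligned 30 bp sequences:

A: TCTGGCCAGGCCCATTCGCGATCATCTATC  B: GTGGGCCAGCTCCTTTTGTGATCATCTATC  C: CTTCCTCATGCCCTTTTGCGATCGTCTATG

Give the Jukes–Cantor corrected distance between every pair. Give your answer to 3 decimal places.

A–B: 8/30 sites differ → p ≈ 0.266667, d = −0.75 ln(1 − 0.355556) = 0.329526 ≈ 0.330.
A–C: 10/30 sites differ → p ≈ 0.333333, d = −0.75 ln(1 − 0.444444) = 0.440839 ≈ 0.441.
B–C: 11/30 sites differ → p ≈ 0.366667, d = −0.75 ln(1 − 0.488889) = 0.503376 ≈ 0.503.

d(A,B) = 0.330, d(A,C) = 0.441, d(B,C) = 0.503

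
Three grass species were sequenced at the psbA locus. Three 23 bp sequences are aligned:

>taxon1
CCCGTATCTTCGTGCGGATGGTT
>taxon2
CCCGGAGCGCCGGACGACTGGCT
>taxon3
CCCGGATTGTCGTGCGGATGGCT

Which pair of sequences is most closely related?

taxon1–taxon2: 9/23 differ, p = 0.391, d = 0.553.
taxon1–taxon3: 4/23 differ, p = 0.174, d = 0.198.
taxon2–taxon3: 7/23 differ, p = 0.304, d = 0.390.
The smallest distance is between taxon1 and taxon3.

taxon1 and taxon3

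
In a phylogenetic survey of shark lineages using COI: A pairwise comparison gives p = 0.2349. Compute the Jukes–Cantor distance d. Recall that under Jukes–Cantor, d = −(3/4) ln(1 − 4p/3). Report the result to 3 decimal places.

0.282

d = −(3/4) ln(1 − 4p/3) = −0.75 ln(1 − 0.3132) = −0.75 ln(0.6868)
  = −0.75 × (-0.375712) = 0.281784 substitutions/site.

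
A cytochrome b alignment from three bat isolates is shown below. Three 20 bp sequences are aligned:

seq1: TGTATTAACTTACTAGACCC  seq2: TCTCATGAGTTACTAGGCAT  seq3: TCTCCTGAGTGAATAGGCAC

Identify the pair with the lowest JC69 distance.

seq1–seq2: 8/20 differ, p = 0.400, d = 0.572.
seq1–seq3: 9/20 differ, p = 0.450, d = 0.687.
seq2–seq3: 4/20 differ, p = 0.200, d = 0.233.
The smallest distance is between seq2 and seq3.

seq2 and seq3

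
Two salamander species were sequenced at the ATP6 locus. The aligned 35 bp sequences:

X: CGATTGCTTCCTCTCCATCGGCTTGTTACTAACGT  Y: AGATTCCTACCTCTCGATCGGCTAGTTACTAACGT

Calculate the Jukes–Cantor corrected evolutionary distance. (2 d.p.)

The sequences differ at 5 of 35 sites (1, 6, 9, 16, 24), so p = 5/35 ≈ 0.142857.
d = −(3/4) ln(1 − 4p/3) = −0.75 ln(1 − 0.190476) = −0.75 ln(0.809524)
  = −0.75 × (-0.211309) = 0.158482 substitutions/site.

0.16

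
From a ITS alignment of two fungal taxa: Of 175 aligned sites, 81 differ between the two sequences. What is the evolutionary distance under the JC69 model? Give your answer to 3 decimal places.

0.720

p = 81/175 ≈ 0.462857.
d = −(3/4) ln(1 − 4p/3) = −0.75 ln(1 − 0.617143) = −0.75 ln(0.382857)
  = −0.75 × (-0.960094) = 0.720071 substitutions/site.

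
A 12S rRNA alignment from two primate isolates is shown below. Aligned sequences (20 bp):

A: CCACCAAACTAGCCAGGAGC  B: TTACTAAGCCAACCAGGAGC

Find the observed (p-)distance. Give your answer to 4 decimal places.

The sequences differ at 6 of 20 positions (sites 1, 2, 5, 8, 10, 12).
p = 6/20 = 0.3000.

0.3000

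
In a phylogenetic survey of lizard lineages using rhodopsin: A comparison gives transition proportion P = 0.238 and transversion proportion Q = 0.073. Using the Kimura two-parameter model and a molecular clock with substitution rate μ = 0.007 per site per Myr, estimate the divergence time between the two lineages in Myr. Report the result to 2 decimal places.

Under the Kimura two-parameter model, d = −½ ln(1 − 2P − Q) − ¼ ln(1 − 2Q).
1 − 2P − Q = 0.451, giving −½ ln(0.451) = 0.398144.
1 − 2Q = 0.854, giving −¼ ln(0.854) = 0.039456.
d = 0.398144 + 0.039456 = 0.437600.
Under a molecular clock d = 2μt, so t = d/(2μ) = 0.437600 / (2 × 0.007) = 31.26 Myr.

31.26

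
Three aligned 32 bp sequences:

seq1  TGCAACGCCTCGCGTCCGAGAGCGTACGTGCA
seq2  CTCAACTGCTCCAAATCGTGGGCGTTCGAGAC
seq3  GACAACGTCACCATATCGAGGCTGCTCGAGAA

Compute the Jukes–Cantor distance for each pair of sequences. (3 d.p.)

d(seq1,seq2) = 0.736, d(seq1,seq3) = 0.824, d(seq2,seq3) = 0.460

seq1–seq2: 15/32 sites differ → p = 0.46875, d = −0.75 ln(1 − 0.625) = 0.735622 ≈ 0.736.
seq1–seq3: 16/32 sites differ → p = 0.5, d = −0.75 ln(1 − 0.666667) = 0.823960 ≈ 0.824.
seq2–seq3: 11/32 sites differ → p = 0.34375, d = −0.75 ln(1 − 0.458333) = 0.459828 ≈ 0.460.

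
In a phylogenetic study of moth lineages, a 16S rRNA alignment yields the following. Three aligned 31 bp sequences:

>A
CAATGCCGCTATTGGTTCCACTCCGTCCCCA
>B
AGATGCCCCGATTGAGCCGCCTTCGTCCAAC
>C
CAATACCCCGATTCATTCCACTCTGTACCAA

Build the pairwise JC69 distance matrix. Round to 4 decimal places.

A–B: 13/31 sites differ → p ≈ 0.419355, d = −0.75 ln(1 − 0.55914) = 0.614271 ≈ 0.6143.
A–C: 8/31 sites differ → p ≈ 0.258065, d = −0.75 ln(1 − 0.344087) = 0.316295 ≈ 0.3163.
B–C: 13/31 sites differ → p ≈ 0.419355, d = −0.75 ln(1 − 0.55914) = 0.614271 ≈ 0.6143.

d(A,B) = 0.6143, d(A,C) = 0.3163, d(B,C) = 0.6143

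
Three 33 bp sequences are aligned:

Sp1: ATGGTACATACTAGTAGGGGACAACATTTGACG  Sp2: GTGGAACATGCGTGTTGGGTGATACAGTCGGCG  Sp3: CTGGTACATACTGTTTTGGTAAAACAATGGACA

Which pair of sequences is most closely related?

Sp1–Sp2: 13/33 differ, p = 0.394, d = 0.559.
Sp1–Sp3: 10/33 differ, p = 0.303, d = 0.388.
Sp2–Sp3: 13/33 differ, p = 0.394, d = 0.559.
The smallest distance is between Sp1 and Sp3.

Sp1 and Sp3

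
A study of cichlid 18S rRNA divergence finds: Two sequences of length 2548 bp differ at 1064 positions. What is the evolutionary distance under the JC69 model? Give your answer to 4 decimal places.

0.6103

p = 1064/2548 ≈ 0.417582.
d = −(3/4) ln(1 − 4p/3) = −0.75 ln(1 − 0.556776) = −0.75 ln(0.443224)
  = −0.75 × (-0.813680) = 0.610260 substitutions/site.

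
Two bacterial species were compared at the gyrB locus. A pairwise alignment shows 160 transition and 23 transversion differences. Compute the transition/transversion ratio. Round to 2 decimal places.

6.96

R = 160/23 = 6.956521… ≈ 6.96 (to 2 d.p.).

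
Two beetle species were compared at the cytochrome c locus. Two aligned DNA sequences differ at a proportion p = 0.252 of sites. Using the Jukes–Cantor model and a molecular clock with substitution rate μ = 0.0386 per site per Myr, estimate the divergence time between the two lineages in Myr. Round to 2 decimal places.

d = −(3/4) ln(1 − 4p/3) = −0.75 ln(1 − 0.336) = −0.75 ln(0.664)
  = −0.75 × (-0.409473) = 0.307105 substitutions/site.
Under a molecular clock d = 2μt, so t = d/(2μ) = 0.307105 / (2 × 0.0386) = 3.98 Myr.

3.98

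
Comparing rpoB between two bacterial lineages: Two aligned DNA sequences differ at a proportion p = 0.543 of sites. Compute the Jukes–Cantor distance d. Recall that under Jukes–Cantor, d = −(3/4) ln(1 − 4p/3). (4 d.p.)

0.9655

d = −(3/4) ln(1 − 4p/3) = −0.75 ln(1 − 0.724) = −0.75 ln(0.276)
  = −0.75 × (-1.287354) = 0.965516 substitutions/site.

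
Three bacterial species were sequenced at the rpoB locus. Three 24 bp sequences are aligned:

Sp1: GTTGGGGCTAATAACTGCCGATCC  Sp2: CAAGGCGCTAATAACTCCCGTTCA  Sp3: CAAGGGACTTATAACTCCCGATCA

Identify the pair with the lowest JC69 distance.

Sp2 and Sp3

Sp1–Sp2: 7/24 differ, p = 0.292, d = 0.369.
Sp1–Sp3: 7/24 differ, p = 0.292, d = 0.369.
Sp2–Sp3: 4/24 differ, p = 0.167, d = 0.188.
The smallest distance is between Sp2 and Sp3.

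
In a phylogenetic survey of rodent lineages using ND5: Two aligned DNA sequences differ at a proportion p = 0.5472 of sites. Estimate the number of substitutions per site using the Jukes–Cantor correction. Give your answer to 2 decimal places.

0.98

d = −(3/4) ln(1 − 4p/3) = −0.75 ln(1 − 0.7296) = −0.75 ln(0.2704)
  = −0.75 × (-1.307853) = 0.980890 substitutions/site.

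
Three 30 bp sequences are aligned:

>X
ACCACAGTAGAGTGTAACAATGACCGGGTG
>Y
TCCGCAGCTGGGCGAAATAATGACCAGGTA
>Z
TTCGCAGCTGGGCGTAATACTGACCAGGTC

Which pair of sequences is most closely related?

Y and Z

X–Y: 10/30 differ, p = 0.333, d = 0.441.
X–Z: 11/30 differ, p = 0.367, d = 0.503.
Y–Z: 4/30 differ, p = 0.133, d = 0.147.
The smallest distance is between Y and Z.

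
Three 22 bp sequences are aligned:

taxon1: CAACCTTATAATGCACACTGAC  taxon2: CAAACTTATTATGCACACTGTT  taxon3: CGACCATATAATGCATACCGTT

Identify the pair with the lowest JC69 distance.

taxon1–taxon2: 4/22 differ, p = 0.182, d = 0.208.
taxon1–taxon3: 6/22 differ, p = 0.273, d = 0.339.
taxon2–taxon3: 6/22 differ, p = 0.273, d = 0.339.
The smallest distance is between taxon1 and taxon2.

taxon1 and taxon2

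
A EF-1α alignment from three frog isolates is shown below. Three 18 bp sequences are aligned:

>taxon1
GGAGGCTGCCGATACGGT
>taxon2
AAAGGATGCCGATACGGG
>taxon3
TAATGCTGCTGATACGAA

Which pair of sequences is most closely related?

taxon1–taxon2: 4/18 differ, p = 0.222, d = 0.264.
taxon1–taxon3: 6/18 differ, p = 0.333, d = 0.441.
taxon2–taxon3: 6/18 differ, p = 0.333, d = 0.441.
The smallest distance is between taxon1 and taxon2.

taxon1 and taxon2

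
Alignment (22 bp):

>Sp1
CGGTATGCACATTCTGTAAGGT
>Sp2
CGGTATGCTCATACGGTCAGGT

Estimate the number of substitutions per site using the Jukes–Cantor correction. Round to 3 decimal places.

0.208

The sequences differ at 4 of 22 sites (9, 13, 15, 18), so p = 4/22 ≈ 0.181818.
d = −(3/4) ln(1 − 4p/3) = −0.75 ln(1 − 0.242424) = −0.75 ln(0.757576)
  = −0.75 × (-0.277631) = 0.208223 substitutions/site.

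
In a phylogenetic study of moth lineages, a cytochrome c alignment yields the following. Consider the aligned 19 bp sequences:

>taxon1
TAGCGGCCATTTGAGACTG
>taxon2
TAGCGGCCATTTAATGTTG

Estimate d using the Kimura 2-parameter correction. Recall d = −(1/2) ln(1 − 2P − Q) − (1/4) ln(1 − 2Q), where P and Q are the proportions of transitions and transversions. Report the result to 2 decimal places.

0.26

Of 19 sites, 3 differences are transitions and 1 are transversions, so P = 3/19 ≈ 0.157895 and Q = 1/19 ≈ 0.052632.
Under the Kimura two-parameter model, d = −½ ln(1 − 2P − Q) − ¼ ln(1 − 2Q).
1 − 2P − Q = 0.631578, giving −½ ln(0.631578) = 0.229767.
1 − 2Q = 0.894736, giving −¼ ln(0.894736) = 0.027807.
d = 0.229767 + 0.027807 = 0.257574.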